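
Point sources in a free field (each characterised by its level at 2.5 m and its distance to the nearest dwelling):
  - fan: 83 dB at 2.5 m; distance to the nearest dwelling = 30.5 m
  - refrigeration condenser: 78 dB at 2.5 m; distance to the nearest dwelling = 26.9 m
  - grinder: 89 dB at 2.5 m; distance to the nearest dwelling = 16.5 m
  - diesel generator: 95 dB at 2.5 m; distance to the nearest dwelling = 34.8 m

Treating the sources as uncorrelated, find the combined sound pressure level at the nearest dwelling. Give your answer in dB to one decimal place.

75.6 dB

Apply inverse-square spreading to bring every level to the receiver, then sum 10^(L/10).
fan: 83 − 20·log₁₀(30.5/2.5) = 83 − 21.73 = 61.27 dB.
refrigeration condenser: 78 − 20·log₁₀(26.9/2.5) = 78 − 20.64 = 57.36 dB.
grinder: 89 − 20·log₁₀(16.5/2.5) = 89 − 16.39 = 72.61 dB.
diesel generator: 95 − 20·log₁₀(34.8/2.5) = 95 − 22.87 = 72.13 dB.
Σ 10^(L/10) = 3.644e+07 → L_total = 10·log₁₀(3.644e+07) = 75.62 dB.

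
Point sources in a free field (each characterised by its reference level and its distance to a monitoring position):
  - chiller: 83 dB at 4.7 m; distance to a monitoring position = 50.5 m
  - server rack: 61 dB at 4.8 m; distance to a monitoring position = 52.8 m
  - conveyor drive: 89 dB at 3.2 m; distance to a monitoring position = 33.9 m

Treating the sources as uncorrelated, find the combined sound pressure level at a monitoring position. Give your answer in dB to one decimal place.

69.5 dB

First find each source's level at the receiver (point-source: −20·log₁₀(r/r_ref)), then combine on an intensity basis.
chiller: 83 − 20·log₁₀(50.5/4.7) = 83 − 20.62 = 62.38 dB.
server rack: 61 − 20·log₁₀(52.8/4.8) = 61 − 20.83 = 40.17 dB.
conveyor drive: 89 − 20·log₁₀(33.9/3.2) = 89 − 20.50 = 68.50 dB.
Σ 10^(L/10) = 8.817e+06 → L_total = 10·log₁₀(8.817e+06) = 69.45 dB.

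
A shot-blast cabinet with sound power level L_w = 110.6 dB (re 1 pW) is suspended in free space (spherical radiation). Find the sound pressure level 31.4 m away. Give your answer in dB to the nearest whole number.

Free-field spherical radiation: L_p = L_w − 10·log₁₀(4π·r²), r = 31.4 m.
4π·r² = 1.239e+04 m², 10·log₁₀ of that is 40.931 dB.
L_p = 110.6 − 40.931 = 69.67 dB.

70 dB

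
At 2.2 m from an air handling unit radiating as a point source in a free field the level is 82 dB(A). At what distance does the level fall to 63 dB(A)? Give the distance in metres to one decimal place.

Point-source spreading drops the level by 20·log₁₀(r₂/r₁); inverting, r₂/r₁ = 10^(ΔL/20).
r₂ = 2.2·10^((82−63)/20) = 2.2·10^(19.0/20) = 19.61 m.

19.6 m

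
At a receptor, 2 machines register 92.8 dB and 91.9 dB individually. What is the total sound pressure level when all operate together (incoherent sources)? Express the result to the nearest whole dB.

95 dB

For uncorrelated sources the intensities add, so convert each level to linear form, sum, and take 10·log₁₀ of the total.
Σ 10^(L/10) = 10^(92.8/10) + 10^(91.9/10) = 3.454e+09.
L_total = 10·log₁₀(3.454e+09) = 95.38 dB.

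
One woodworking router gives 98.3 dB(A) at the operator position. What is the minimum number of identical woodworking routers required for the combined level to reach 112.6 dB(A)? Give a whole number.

Need L₁ + 10·log₁₀ N ≥ 112.6, i.e. log₁₀ N ≥ 1.43.
N ≥ 10^(14.3/10) = 26.915, so N = 27.

27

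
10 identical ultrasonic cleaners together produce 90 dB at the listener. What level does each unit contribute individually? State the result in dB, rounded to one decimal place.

80.0 dB

Dividing the total intensity by 10 lowers the level by 10·log₁₀ 10 = 10.000 dB: L₁ = 90 − 10.000.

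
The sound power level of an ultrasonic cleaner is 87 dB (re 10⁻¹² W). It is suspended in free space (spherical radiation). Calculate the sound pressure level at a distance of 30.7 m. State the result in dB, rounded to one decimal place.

The power spreads over a sphere of area 4π·r², so L_p = L_w − 10·log₁₀(4π·r²).
4π·r² = 1.184e+04 m², 10·log₁₀ of that is 40.735 dB.
L_p = 87 − 40.735 = 46.27 dB.

46.3 dB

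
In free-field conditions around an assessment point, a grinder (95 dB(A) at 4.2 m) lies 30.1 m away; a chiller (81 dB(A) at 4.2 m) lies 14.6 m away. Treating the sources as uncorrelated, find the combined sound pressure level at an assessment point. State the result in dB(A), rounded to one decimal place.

78.6 dB(A)

Propagate each source to the receiver with L = L_ref − 20·log₁₀(r/r_ref), then add intensities.
grinder: 95 − 20·log₁₀(30.1/4.2) = 95 − 17.11 = 77.89 dB(A).
chiller: 81 − 20·log₁₀(14.6/4.2) = 81 − 10.82 = 70.18 dB(A).
Σ 10^(L/10) = 7.199e+07 → L_total = 10·log₁₀(7.199e+07) = 78.57 dB(A).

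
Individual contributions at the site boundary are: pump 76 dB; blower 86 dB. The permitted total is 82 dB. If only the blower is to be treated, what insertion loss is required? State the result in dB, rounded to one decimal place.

5.3 dB

Fixed contribution from the other source: Σ 10^(L/10) = 10^(76/10) = 3.981e+07 (76.00 dB).
To meet 82 dB overall, the treated blower may contribute at most 10^(82/10) − 3.981e+07 = 1.187e+08, i.e. 80.74 dB.
So the blower must be reduced from 86 to 80.74 dB: IL = 5.26 dB.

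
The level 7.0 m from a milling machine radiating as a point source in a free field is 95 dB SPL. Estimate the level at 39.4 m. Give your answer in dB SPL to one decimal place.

80.0 dB SPL

For a point source, L₂ = L₁ − 20·log₁₀(r₂/r₁).
L₂ = 95 − 20·log₁₀(39.4/7.0) = 95 − 15.008 = 79.99 dB SPL.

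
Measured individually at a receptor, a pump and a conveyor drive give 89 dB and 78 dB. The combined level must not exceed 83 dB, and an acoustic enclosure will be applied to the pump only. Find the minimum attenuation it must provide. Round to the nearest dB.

Everything except the pump sums to 10^(78/10) = 6.310e+07 in linear terms, 78.00 dB.
The limit corresponds to 10^(83/10) = 1.995e+08; subtracting the fixed part leaves 1.364e+08 for the pump, i.e. 81.35 dB.
So the pump must be reduced from 89 to 81.35 dB: IL = 7.65 dB.

8 dB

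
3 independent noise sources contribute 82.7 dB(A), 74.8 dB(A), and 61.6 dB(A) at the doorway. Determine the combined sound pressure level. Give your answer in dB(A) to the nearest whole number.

Incoherent sources combine by intensity addition: L_total = 10·log₁₀(Σ 10^(L_i/10)).
Σ 10^(L/10) = 10^(82.7/10) + 10^(74.8/10) + 10^(61.6/10) = 2.179e+08.
L_total = 10·log₁₀(2.179e+08) = 83.38 dB(A).

83 dB(A)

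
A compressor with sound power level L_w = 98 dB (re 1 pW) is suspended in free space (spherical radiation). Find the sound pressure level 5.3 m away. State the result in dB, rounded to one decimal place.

72.5 dB

The power spreads over a sphere of area 4π·r², so L_p = L_w − 10·log₁₀(4π·r²).
4π·r² = 353 m², 10·log₁₀ of that is 25.478 dB.
L_p = 98 − 25.478 = 72.52 dB.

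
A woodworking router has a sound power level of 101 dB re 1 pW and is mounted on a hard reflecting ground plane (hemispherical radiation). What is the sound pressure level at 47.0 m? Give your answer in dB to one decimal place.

Free-field hemispherical radiation: L_p = L_w − 10·log₁₀(2π·r²), r = 47.0 m.
2π·r² = 1.388e+04 m², 10·log₁₀ of that is 41.424 dB.
L_p = 101 − 41.424 = 59.58 dB.

59.6 dB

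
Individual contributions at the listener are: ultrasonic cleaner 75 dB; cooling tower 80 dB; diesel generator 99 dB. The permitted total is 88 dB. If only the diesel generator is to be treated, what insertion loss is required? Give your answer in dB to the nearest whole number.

12 dB

The untreated sources together contribute 10^(75/10) + 10^(80/10) = 1.316e+08, i.e. 81.19 dB.
To meet 88 dB overall, the treated diesel generator may contribute at most 10^(88/10) − 1.316e+08 = 4.993e+08, i.e. 86.98 dB.
So the diesel generator must be reduced from 99 to 86.98 dB: IL = 12.02 dB.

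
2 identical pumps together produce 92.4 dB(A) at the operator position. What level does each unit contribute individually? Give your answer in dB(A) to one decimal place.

Dividing the total intensity by 2 lowers the level by 10·log₁₀ 2 = 3.010 dB: L₁ = 92.4 − 3.010.

89.4 dB(A)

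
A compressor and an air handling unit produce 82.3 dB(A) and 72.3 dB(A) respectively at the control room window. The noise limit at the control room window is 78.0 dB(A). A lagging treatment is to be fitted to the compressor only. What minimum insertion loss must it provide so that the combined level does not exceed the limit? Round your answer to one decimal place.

Fixed contribution from the other source: Σ 10^(L/10) = 10^(72.3/10) = 1.698e+07 (72.30 dB(A)).
To meet 78.0 dB(A) overall, the treated compressor may contribute at most 10^(78.0/10) − 1.698e+07 = 4.611e+07, i.e. 76.64 dB(A).
So the compressor must be reduced from 82.3 to 76.64 dB(A): IL = 5.66 dB.

5.7 dB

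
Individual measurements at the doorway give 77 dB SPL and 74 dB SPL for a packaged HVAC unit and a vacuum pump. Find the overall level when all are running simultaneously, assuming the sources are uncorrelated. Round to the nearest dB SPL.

79 dB SPL

For uncorrelated sources the intensities add, so convert each level to linear form, sum, and take 10·log₁₀ of the total.
Σ 10^(L/10) = 10^(77/10) + 10^(74/10) = 7.524e+07.
L_total = 10·log₁₀(7.524e+07) = 78.76 dB SPL.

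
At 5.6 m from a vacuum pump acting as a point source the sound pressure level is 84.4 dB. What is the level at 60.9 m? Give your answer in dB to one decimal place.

63.7 dB

Point-source attenuation: ΔL = 20·log₁₀(r₂/r₁) = 20·log₁₀(60.9/5.6) = 20.729 dB.
L₂ = 84.4 − 20·log₁₀(60.9/5.6) = 84.4 − 20.729 = 63.67 dB.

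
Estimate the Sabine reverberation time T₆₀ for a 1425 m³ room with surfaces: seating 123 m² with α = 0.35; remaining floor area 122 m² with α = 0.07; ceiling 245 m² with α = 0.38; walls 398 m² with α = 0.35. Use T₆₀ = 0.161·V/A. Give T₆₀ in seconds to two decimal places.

0.81 s

A = Σ Sᵢαᵢ = 123·0.35 + 122·0.07 + 245·0.38 + 398·0.35 = 283.99 m².
T₆₀ = 0.161·V/A = 0.161·1425/283.99 = 0.808 s.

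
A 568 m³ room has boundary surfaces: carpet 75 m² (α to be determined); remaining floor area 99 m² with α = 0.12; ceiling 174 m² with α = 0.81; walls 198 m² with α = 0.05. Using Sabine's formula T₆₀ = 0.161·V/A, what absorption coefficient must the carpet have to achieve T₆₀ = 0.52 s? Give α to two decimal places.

0.18

From T₆₀ = 0.161·V/A, the target T₆₀ = 0.52 s needs A = 0.161·568/0.52 = 175.86 m².
Absorption from the other surfaces = 99·0.12 + 174·0.81 + 198·0.05 = 162.72 m², so the carpet must supply 13.14 m² over 75 m².
α = 13.14/75 = 0.175.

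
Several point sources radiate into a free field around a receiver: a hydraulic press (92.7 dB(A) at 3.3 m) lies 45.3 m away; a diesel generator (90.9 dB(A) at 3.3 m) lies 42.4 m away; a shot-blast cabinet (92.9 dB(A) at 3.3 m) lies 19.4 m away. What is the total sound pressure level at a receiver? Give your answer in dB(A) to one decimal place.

First find each source's level at the receiver (point-source: −20·log₁₀(r/r_ref)), then combine on an intensity basis.
hydraulic press: 92.7 − 20·log₁₀(45.3/3.3) = 92.7 − 22.75 = 69.95 dB(A).
diesel generator: 90.9 − 20·log₁₀(42.4/3.3) = 90.9 − 22.18 = 68.72 dB(A).
shot-blast cabinet: 92.9 − 20·log₁₀(19.4/3.3) = 92.9 − 15.39 = 77.51 dB(A).
Σ 10^(L/10) = 7.375e+07 → L_total = 10·log₁₀(7.375e+07) = 78.68 dB(A).

78.7 dB(A)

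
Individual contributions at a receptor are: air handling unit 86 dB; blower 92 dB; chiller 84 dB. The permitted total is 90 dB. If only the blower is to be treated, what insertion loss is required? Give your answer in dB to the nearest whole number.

7 dB

Everything except the blower sums to 10^(86/10) + 10^(84/10) = 6.493e+08 in linear terms, 88.12 dB.
To meet 90 dB overall, the treated blower may contribute at most 10^(90/10) − 6.493e+08 = 3.507e+08, i.e. 85.45 dB.
So the blower must be reduced from 92 to 85.45 dB: IL = 6.55 dB.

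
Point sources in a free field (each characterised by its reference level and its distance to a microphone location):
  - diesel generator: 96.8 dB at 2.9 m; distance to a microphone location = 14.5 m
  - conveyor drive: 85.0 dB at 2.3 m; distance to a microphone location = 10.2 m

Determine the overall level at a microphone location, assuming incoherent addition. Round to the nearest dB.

83 dB

Propagate each source to the receiver with L = L_ref − 20·log₁₀(r/r_ref), then add intensities.
diesel generator: 96.8 − 20·log₁₀(14.5/2.9) = 96.8 − 13.98 = 82.82 dB.
conveyor drive: 85.0 − 20·log₁₀(10.2/2.3) = 85.0 − 12.94 = 72.06 dB.
Σ 10^(L/10) = 2.075e+08 → L_total = 10·log₁₀(2.075e+08) = 83.17 dB.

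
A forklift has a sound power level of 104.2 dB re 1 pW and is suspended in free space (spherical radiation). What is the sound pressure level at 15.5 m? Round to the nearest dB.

Free-field spherical radiation: L_p = L_w − 10·log₁₀(4π·r²), r = 15.5 m.
4π·r² = 3019 m², 10·log₁₀ of that is 34.799 dB.
L_p = 104.2 − 34.799 = 69.40 dB.

69 dB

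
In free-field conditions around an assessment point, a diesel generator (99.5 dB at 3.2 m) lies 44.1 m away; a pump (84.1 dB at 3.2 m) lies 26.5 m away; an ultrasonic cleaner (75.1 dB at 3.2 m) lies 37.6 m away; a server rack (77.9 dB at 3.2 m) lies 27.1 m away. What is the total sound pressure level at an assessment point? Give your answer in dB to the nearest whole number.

Propagate each source to the receiver with L = L_ref − 20·log₁₀(r/r_ref), then add intensities.
diesel generator: 99.5 − 20·log₁₀(44.1/3.2) = 99.5 − 22.79 = 76.71 dB.
pump: 84.1 − 20·log₁₀(26.5/3.2) = 84.1 − 18.36 = 65.74 dB.
ultrasonic cleaner: 75.1 − 20·log₁₀(37.6/3.2) = 75.1 − 21.40 = 53.70 dB.
server rack: 77.9 − 20·log₁₀(27.1/3.2) = 77.9 − 18.56 = 59.34 dB.
Σ 10^(L/10) = 5.177e+07 → L_total = 10·log₁₀(5.177e+07) = 77.14 dB.

77 dB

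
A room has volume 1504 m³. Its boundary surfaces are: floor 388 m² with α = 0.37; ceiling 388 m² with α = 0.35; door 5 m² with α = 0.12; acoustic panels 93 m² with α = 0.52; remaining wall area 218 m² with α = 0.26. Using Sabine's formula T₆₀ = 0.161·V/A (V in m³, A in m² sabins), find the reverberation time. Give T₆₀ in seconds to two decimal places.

0.63 s

Total absorption A = 388·0.37 + 388·0.35 + 5·0.12 + 93·0.52 + 218·0.26 = 385.00 m² sabins.
T₆₀ = 0.161 × 1504 / 385.00 = 0.629 s.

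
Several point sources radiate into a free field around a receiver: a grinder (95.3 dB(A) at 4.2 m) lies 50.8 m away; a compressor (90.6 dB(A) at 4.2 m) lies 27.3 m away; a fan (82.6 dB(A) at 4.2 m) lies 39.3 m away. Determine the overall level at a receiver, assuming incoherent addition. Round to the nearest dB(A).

Propagate each source to the receiver with L = L_ref − 20·log₁₀(r/r_ref), then add intensities.
grinder: 95.3 − 20·log₁₀(50.8/4.2) = 95.3 − 21.65 = 73.65 dB(A).
compressor: 90.6 − 20·log₁₀(27.3/4.2) = 90.6 − 16.26 = 74.34 dB(A).
fan: 82.6 − 20·log₁₀(39.3/4.2) = 82.6 − 19.42 = 63.18 dB(A).
Σ 10^(L/10) = 5.242e+07 → L_total = 10·log₁₀(5.242e+07) = 77.19 dB(A).

77 dB(A)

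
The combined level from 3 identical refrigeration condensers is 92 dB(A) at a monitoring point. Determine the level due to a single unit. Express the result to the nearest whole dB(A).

87 dB(A)

3 equal contributions raise the level by 10·log₁₀ 3 = 4.771 dB, so each unit alone gives 92 − 4.771.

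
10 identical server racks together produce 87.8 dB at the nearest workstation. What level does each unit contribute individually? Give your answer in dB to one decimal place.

10 equal contributions raise the level by 10·log₁₀ 10 = 10.000 dB, so each unit alone gives 87.8 − 10.000.

77.8 dB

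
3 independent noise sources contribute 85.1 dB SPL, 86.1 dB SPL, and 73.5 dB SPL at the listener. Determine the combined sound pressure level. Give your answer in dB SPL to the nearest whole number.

89 dB SPL

For uncorrelated sources the intensities add, so convert each level to linear form, sum, and take 10·log₁₀ of the total.
Σ 10^(L/10) = 10^(85.1/10) + 10^(86.1/10) + 10^(73.5/10) = 7.534e+08.
L_total = 10·log₁₀(7.534e+08) = 88.77 dB SPL.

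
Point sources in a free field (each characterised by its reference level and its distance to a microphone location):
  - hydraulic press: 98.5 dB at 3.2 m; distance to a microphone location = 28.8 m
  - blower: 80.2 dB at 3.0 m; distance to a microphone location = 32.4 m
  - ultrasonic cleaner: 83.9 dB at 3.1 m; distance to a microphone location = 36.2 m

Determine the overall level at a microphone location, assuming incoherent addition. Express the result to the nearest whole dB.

80 dB

Apply inverse-square spreading to bring every level to the receiver, then sum 10^(L/10).
hydraulic press: 98.5 − 20·log₁₀(28.8/3.2) = 98.5 − 19.08 = 79.42 dB.
blower: 80.2 − 20·log₁₀(32.4/3.0) = 80.2 − 20.67 = 59.53 dB.
ultrasonic cleaner: 83.9 − 20·log₁₀(36.2/3.1) = 83.9 − 21.35 = 62.55 dB.
Σ 10^(L/10) = 9.010e+07 → L_total = 10·log₁₀(9.010e+07) = 79.55 dB.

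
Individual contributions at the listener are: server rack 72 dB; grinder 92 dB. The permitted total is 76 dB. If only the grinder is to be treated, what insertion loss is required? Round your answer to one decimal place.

18.2 dB

The untreated sources together contribute 10^(72/10) = 1.585e+07, i.e. 72.00 dB.
To meet 76 dB overall, the treated grinder may contribute at most 10^(76/10) − 1.585e+07 = 2.396e+07, i.e. 73.80 dB.
Required insertion loss = 92 − 73.80 = 18.20 dB.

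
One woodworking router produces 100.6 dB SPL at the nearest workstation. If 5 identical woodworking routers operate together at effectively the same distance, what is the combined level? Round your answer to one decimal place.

107.6 dB SPL

N identical incoherent sources raise the level by 10·log₁₀ N.
L_total = 100.6 + 10·log₁₀(5) = 100.6 + 6.990 = 107.59 dB SPL.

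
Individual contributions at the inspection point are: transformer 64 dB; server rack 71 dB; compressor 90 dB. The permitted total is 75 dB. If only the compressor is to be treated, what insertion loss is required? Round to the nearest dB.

The untreated sources together contribute 10^(64/10) + 10^(71/10) = 1.510e+07, i.e. 71.79 dB.
To meet 75 dB overall, the treated compressor may contribute at most 10^(75/10) − 1.510e+07 = 1.652e+07, i.e. 72.18 dB.
So the compressor must be reduced from 90 to 72.18 dB: IL = 17.82 dB.

18 dB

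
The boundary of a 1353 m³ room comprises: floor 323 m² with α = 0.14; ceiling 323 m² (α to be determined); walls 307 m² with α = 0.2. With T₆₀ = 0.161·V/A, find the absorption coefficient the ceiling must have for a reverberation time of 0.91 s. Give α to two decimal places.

0.41

A = 0.161·V/T₆₀ = 0.161·1353/0.91 = 239.38 m² sabins.
Absorption from the other surfaces = 323·0.14 + 307·0.2 = 106.62 m², so the ceiling must supply 132.76 m² over 323 m².
α = 132.76/323 = 0.411.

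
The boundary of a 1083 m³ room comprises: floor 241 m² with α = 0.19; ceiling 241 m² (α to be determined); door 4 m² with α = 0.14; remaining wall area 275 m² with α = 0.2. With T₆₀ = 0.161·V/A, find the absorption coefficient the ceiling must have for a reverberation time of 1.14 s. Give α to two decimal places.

0.21

A = 0.161·V/T₆₀ = 0.161·1083/1.14 = 152.95 m² sabins.
Absorption from the other surfaces = 241·0.19 + 4·0.14 + 275·0.2 = 101.35 m², so the ceiling must supply 51.60 m² over 241 m².
α = 51.60/241 = 0.214.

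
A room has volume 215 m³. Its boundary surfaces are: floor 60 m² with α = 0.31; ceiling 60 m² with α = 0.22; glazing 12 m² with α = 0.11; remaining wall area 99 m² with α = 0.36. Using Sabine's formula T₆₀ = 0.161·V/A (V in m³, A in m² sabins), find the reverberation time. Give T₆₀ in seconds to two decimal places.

0.50 s

Total absorption A = 60·0.31 + 60·0.22 + 12·0.11 + 99·0.36 = 68.76 m² sabins.
T₆₀ = 0.161·V/A = 0.161·215/68.76 = 0.503 s.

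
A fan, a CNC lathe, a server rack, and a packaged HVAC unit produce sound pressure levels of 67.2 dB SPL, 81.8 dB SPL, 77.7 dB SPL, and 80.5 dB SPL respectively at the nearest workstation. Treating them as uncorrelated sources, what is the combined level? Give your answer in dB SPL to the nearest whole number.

85 dB SPL

For uncorrelated sources the intensities add, so convert each level to linear form, sum, and take 10·log₁₀ of the total.
Σ 10^(L/10) = 10^(67.2/10) + 10^(81.8/10) + 10^(77.7/10) + 10^(80.5/10) = 3.277e+08.
L_total = 10·log₁₀(3.277e+08) = 85.15 dB SPL.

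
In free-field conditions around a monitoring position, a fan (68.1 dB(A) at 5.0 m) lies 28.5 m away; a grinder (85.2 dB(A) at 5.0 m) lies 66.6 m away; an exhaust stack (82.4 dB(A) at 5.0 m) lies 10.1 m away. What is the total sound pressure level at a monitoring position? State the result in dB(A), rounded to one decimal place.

First find each source's level at the receiver (point-source: −20·log₁₀(r/r_ref)), then combine on an intensity basis.
fan: 68.1 − 20·log₁₀(28.5/5.0) = 68.1 − 15.12 = 52.98 dB(A).
grinder: 85.2 − 20·log₁₀(66.6/5.0) = 85.2 − 22.49 = 62.71 dB(A).
exhaust stack: 82.4 − 20·log₁₀(10.1/5.0) = 82.4 − 6.11 = 76.29 dB(A).
Σ 10^(L/10) = 4.465e+07 → L_total = 10·log₁₀(4.465e+07) = 76.50 dB(A).

76.5 dB(A)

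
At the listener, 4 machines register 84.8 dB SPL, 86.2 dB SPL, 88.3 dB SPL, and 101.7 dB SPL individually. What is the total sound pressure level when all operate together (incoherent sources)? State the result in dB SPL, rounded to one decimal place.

Incoherent sources combine by intensity addition: L_total = 10·log₁₀(Σ 10^(L_i/10)).
Σ 10^(L/10) = 10^(84.8/10) + 10^(86.2/10) + 10^(88.3/10) + 10^(101.7/10) = 1.619e+10.
L_total = 10·log₁₀(1.619e+10) = 102.09 dB SPL.

102.1 dB SPL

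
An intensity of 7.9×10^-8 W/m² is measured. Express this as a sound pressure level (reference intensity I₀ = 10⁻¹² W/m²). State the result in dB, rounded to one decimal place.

49.0 dB

Dividing by I₀ shifts the exponent by 12: I/I₀ = 7.9×10^4.
L = 10·(0.8976 + 4) = 48.98 dB.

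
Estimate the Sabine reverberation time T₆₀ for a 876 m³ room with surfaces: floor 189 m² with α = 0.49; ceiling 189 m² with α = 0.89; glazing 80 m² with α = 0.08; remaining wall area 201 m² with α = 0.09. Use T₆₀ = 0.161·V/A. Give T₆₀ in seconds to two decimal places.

0.49 s

A = Σ Sᵢαᵢ = 189·0.49 + 189·0.89 + 80·0.08 + 201·0.09 = 285.31 m².
T₆₀ = 0.161·V/A = 0.161·876/285.31 = 0.494 s.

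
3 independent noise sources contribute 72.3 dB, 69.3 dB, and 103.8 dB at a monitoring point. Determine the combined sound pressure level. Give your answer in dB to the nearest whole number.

104 dB

Incoherent sources combine by intensity addition: L_total = 10·log₁₀(Σ 10^(L_i/10)).
Σ 10^(L/10) = 10^(72.3/10) + 10^(69.3/10) + 10^(103.8/10) = 2.401e+10.
L_total = 10·log₁₀(2.401e+10) = 103.80 dB.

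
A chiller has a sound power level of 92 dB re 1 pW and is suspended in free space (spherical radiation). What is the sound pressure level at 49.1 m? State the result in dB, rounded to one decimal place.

47.2 dB

The power spreads over a sphere of area 4π·r², so L_p = L_w − 10·log₁₀(4π·r²).
4π·r² = 3.03e+04 m², 10·log₁₀ of that is 44.814 dB.
L_p = 92 − 44.814 = 47.19 dB.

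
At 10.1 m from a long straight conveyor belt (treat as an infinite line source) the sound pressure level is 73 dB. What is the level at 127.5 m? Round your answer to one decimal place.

62.0 dB

For a line source, L₂ = L₁ − 10·log₁₀(r₂/r₁).
L₂ = 73 − 10·log₁₀(127.5/10.1) = 73 − 11.012 = 61.99 dB.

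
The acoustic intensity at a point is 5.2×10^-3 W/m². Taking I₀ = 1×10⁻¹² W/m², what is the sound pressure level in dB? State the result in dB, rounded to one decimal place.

97.2 dB

I/I₀ = 5.2×10^-3/10⁻¹² = 5.2×10^9, and L = 10·log₁₀(I/I₀).
L = 10·(0.7160 + 9) = 97.16 dB.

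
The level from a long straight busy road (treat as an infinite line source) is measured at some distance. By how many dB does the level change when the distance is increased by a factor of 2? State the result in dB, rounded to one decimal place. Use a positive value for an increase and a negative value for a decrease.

A line source loses 3 dB per doubling of distance; generally ΔL = −10·log₁₀(r₂/r₁).
ΔL = −10·log₁₀(2) = -3.01 dB.

-3.0 dB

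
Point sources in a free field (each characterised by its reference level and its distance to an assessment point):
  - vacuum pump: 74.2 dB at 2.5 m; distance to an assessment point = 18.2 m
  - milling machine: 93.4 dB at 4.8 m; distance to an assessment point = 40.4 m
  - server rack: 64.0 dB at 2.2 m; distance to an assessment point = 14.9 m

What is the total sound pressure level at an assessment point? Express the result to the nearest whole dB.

75 dB

Propagate each source to the receiver with L = L_ref − 20·log₁₀(r/r_ref), then add intensities.
vacuum pump: 74.2 − 20·log₁₀(18.2/2.5) = 74.2 − 17.24 = 56.96 dB.
milling machine: 93.4 − 20·log₁₀(40.4/4.8) = 93.4 − 18.50 = 74.90 dB.
server rack: 64.0 − 20·log₁₀(14.9/2.2) = 64.0 − 16.62 = 47.38 dB.
Σ 10^(L/10) = 3.143e+07 → L_total = 10·log₁₀(3.143e+07) = 74.97 dB.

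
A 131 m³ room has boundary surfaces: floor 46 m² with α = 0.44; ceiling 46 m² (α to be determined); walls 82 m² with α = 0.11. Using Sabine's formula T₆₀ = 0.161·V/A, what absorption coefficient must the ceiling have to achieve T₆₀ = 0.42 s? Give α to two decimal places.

0.46

Required total absorption A = 0.161·131/0.42 = 50.22 m².
Absorption from the other surfaces = 46·0.44 + 82·0.11 = 29.26 m², so the ceiling must supply 20.96 m² over 46 m².
α = 20.96/46 = 0.456.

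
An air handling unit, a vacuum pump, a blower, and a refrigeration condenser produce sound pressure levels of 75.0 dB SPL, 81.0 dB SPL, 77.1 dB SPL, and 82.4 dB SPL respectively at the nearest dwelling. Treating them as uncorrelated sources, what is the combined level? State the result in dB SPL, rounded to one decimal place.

Incoherent sources combine by intensity addition: L_total = 10·log₁₀(Σ 10^(L_i/10)).
Σ 10^(L/10) = 10^(75.0/10) + 10^(81.0/10) + 10^(77.1/10) + 10^(82.4/10) = 3.826e+08.
L_total = 10·log₁₀(3.826e+08) = 85.83 dB SPL.

85.8 dB SPL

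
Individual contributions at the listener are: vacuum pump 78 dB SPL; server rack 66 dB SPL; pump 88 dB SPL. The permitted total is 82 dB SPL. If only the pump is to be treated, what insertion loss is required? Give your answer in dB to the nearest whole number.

Fixed contribution from the other sources: Σ 10^(L/10) = 10^(78/10) + 10^(66/10) = 6.708e+07 (78.27 dB SPL).
The limit corresponds to 10^(82/10) = 1.585e+08; subtracting the fixed part leaves 9.141e+07 for the pump, i.e. 79.61 dB SPL.
Required insertion loss = 88 − 79.61 = 8.39 dB.

8 dB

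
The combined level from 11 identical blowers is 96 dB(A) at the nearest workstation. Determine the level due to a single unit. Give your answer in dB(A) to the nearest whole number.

86 dB(A)

11 equal contributions raise the level by 10·log₁₀ 11 = 10.414 dB, so each unit alone gives 96 − 10.414.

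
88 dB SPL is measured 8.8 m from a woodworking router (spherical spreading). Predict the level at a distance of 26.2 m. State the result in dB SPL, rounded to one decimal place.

78.5 dB SPL

Spherical spreading from a point source gives a 20·log₁₀(r₂/r₁) drop.
L₂ = 88 − 20·log₁₀(26.2/8.8) = 88 − 9.476 = 78.52 dB SPL.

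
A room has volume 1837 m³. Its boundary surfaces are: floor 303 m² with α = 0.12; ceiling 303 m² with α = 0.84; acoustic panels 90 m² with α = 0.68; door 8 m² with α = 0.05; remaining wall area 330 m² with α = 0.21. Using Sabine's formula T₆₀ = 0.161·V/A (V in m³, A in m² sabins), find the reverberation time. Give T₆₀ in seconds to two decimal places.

Summing Sᵢαᵢ: 303·0.12 + 303·0.84 + 90·0.68 + 8·0.05 + 330·0.21 = 421.78 m².
T₆₀ = 0.161·V/A = 0.161·1837/421.78 = 0.701 s.

0.70 s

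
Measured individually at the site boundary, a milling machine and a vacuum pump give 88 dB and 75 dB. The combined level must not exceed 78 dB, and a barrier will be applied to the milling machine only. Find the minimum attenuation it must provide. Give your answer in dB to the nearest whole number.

13 dB

Everything except the milling machine sums to 10^(75/10) = 3.162e+07 in linear terms, 75.00 dB.
To meet 78 dB overall, the treated milling machine may contribute at most 10^(78/10) − 3.162e+07 = 3.147e+07, i.e. 74.98 dB.
Required insertion loss = 88 − 74.98 = 13.02 dB.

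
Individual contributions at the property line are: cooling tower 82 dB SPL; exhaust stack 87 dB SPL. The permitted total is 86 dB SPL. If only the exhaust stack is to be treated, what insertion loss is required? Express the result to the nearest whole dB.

Fixed contribution from the other source: Σ 10^(L/10) = 10^(82/10) = 1.585e+08 (82.00 dB SPL).
To meet 86 dB SPL overall, the treated exhaust stack may contribute at most 10^(86/10) − 1.585e+08 = 2.396e+08, i.e. 83.80 dB SPL.
Required insertion loss = 87 − 83.80 = 3.20 dB.

3 dB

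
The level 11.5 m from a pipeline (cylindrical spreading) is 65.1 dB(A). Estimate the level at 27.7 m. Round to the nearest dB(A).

Line-source attenuation: ΔL = 10·log₁₀(r₂/r₁) = 10·log₁₀(27.7/11.5) = 3.818 dB.
L₂ = 65.1 − 10·log₁₀(27.7/11.5) = 65.1 − 3.818 = 61.28 dB(A).

61 dB(A)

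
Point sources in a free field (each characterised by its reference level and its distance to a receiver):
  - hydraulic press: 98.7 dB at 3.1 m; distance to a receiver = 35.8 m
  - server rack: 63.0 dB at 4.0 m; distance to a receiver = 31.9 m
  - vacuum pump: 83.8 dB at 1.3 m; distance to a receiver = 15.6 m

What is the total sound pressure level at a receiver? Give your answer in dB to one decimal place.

First find each source's level at the receiver (point-source: −20·log₁₀(r/r_ref)), then combine on an intensity basis.
hydraulic press: 98.7 − 20·log₁₀(35.8/3.1) = 98.7 − 21.25 = 77.45 dB.
server rack: 63.0 − 20·log₁₀(31.9/4.0) = 63.0 − 18.03 = 44.97 dB.
vacuum pump: 83.8 − 20·log₁₀(15.6/1.3) = 83.8 − 21.58 = 62.22 dB.
Σ 10^(L/10) = 5.728e+07 → L_total = 10·log₁₀(5.728e+07) = 77.58 dB.

77.6 dB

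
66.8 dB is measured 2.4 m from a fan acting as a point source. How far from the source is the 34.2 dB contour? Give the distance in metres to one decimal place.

For a point source L₁ − L₂ = 20·log₁₀(r₂/r₁), so r₂ = r₁·10^((L₁−L₂)/20).
r₂ = 2.4·10^((66.8−34.2)/20) = 2.4·10^(32.6/20) = 102.38 m.

102.4 m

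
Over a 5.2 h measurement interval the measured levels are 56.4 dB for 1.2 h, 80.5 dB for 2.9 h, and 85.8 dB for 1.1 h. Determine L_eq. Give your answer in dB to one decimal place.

81.6 dB

The energy average is taken in the linear domain: L_eq = 10·log₁₀[(Σ tᵢ·10^(Lᵢ/10))/T], T = 5.2 h.
Σ tᵢ·10^(Lᵢ/10) = 1.2·10^(56.4/10) + 2.9·10^(80.5/10) + 1.1·10^(85.8/10) = 7.441e+08.
L_eq = 10·log₁₀(7.441e+08/5.2) = 81.56 dB.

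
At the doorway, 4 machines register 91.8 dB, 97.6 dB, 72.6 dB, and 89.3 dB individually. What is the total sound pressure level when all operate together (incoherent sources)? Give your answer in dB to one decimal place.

99.1 dB

Incoherent sources combine by intensity addition: L_total = 10·log₁₀(Σ 10^(L_i/10)).
Σ 10^(L/10) = 10^(91.8/10) + 10^(97.6/10) + 10^(72.6/10) + 10^(89.3/10) = 8.137e+09.
L_total = 10·log₁₀(8.137e+09) = 99.10 dB.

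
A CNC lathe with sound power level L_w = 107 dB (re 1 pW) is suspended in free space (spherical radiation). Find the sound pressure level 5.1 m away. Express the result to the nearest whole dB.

L_p = L_w − 10·log₁₀(4π·r²) with r = 5.1 m.
4π·r² = 326.9 m², 10·log₁₀ of that is 25.144 dB.
L_p = 107 − 25.144 = 81.86 dB.

82 dB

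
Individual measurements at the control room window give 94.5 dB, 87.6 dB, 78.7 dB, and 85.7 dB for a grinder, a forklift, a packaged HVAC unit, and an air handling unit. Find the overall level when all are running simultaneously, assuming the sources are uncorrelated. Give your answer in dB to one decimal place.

95.8 dB

Incoherent sources combine by intensity addition: L_total = 10·log₁₀(Σ 10^(L_i/10)).
Σ 10^(L/10) = 10^(94.5/10) + 10^(87.6/10) + 10^(78.7/10) + 10^(85.7/10) = 3.839e+09.
L_total = 10·log₁₀(3.839e+09) = 95.84 dB.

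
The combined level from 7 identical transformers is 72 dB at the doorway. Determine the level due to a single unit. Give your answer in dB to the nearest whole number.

7 equal contributions raise the level by 10·log₁₀ 7 = 8.451 dB, so each unit alone gives 72 − 8.451.

64 dB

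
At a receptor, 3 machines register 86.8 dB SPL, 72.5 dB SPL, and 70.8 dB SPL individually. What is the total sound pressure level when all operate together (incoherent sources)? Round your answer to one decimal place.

Incoherent sources combine by intensity addition: L_total = 10·log₁₀(Σ 10^(L_i/10)).
Σ 10^(L/10) = 10^(86.8/10) + 10^(72.5/10) + 10^(70.8/10) = 5.084e+08.
L_total = 10·log₁₀(5.084e+08) = 87.06 dB SPL.

87.1 dB SPL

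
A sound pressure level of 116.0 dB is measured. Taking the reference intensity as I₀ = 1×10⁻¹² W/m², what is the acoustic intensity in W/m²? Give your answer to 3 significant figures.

I = I₀·10^(L/10) = 10⁻¹² × 10^(116.0/10) = 10^(-0.400).

0.398 W/m²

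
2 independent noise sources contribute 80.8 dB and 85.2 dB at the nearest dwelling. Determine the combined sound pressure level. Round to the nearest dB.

For uncorrelated sources the intensities add, so convert each level to linear form, sum, and take 10·log₁₀ of the total.
Σ 10^(L/10) = 10^(80.8/10) + 10^(85.2/10) = 4.514e+08.
L_total = 10·log₁₀(4.514e+08) = 86.55 dB.

87 dB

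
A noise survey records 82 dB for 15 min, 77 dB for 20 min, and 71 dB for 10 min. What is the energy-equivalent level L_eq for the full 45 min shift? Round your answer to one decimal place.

The energy average is taken in the linear domain: L_eq = 10·log₁₀[(Σ tᵢ·10^(Lᵢ/10))/T], T = 45 min.
Σ tᵢ·10^(Lᵢ/10) = 15·10^(82/10) + 20·10^(77/10) + 10·10^(71/10) = 3.506e+09.
L_eq = 10·log₁₀(3.506e+09/45) = 78.92 dB.

78.9 dB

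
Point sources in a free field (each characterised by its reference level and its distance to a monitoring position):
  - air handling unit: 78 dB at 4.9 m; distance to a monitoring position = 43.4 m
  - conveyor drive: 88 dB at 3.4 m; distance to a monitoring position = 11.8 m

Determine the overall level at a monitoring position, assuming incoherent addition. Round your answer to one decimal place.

77.3 dB

Propagate each source to the receiver with L = L_ref − 20·log₁₀(r/r_ref), then add intensities.
air handling unit: 78 − 20·log₁₀(43.4/4.9) = 78 − 18.95 = 59.05 dB.
conveyor drive: 88 − 20·log₁₀(11.8/3.4) = 88 − 10.81 = 77.19 dB.
Σ 10^(L/10) = 5.319e+07 → L_total = 10·log₁₀(5.319e+07) = 77.26 dB.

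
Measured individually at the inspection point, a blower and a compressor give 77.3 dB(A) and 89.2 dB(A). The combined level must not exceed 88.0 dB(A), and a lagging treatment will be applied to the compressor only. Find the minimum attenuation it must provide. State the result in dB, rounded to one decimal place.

Everything except the compressor sums to 10^(77.3/10) = 5.370e+07 in linear terms, 77.30 dB(A).
To meet 88.0 dB(A) overall, the treated compressor may contribute at most 10^(88.0/10) − 5.370e+07 = 5.773e+08, i.e. 87.61 dB(A).
Required insertion loss = 89.2 − 87.61 = 1.59 dB.

1.6 dB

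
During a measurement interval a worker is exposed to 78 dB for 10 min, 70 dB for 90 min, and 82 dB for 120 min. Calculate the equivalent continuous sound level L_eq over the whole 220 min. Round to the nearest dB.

L_eq = 10·log₁₀[(1/T)·Σ tᵢ·10^(Lᵢ/10)] with T = 220 min.
Σ tᵢ·10^(Lᵢ/10) = 10·10^(78/10) + 90·10^(70/10) + 120·10^(82/10) = 2.055e+10.
L_eq = 10·log₁₀(2.055e+10/220) = 79.70 dB.

80 dB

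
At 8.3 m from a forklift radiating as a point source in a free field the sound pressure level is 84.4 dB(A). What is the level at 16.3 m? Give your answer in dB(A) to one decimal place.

Point-source attenuation: ΔL = 20·log₁₀(r₂/r₁) = 20·log₁₀(16.3/8.3) = 5.862 dB.
L₂ = 84.4 − 20·log₁₀(16.3/8.3) = 84.4 − 5.862 = 78.54 dB(A).

78.5 dB(A)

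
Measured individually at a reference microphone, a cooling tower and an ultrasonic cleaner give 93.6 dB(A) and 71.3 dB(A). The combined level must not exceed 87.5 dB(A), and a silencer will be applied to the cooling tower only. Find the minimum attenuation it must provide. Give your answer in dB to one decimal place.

The untreated sources together contribute 10^(71.3/10) = 1.349e+07, i.e. 71.30 dB(A).
The limit corresponds to 10^(87.5/10) = 5.623e+08; subtracting the fixed part leaves 5.489e+08 for the cooling tower, i.e. 87.39 dB(A).
So the cooling tower must be reduced from 93.6 to 87.39 dB(A): IL = 6.21 dB.

6.2 dB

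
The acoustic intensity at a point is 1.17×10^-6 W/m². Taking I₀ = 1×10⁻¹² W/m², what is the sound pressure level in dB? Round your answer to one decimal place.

60.7 dB

I/I₀ = 1.17×10^-6/10⁻¹² = 1.17×10^6, and L = 10·log₁₀(I/I₀).
L = 10·(0.0682 + 6) = 60.68 dB.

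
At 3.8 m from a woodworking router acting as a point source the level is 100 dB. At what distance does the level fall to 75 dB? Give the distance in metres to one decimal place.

67.6 m

The 25.0 dB drop corresponds to a distance ratio of 10^(25.0/20) for a point source.
r₂ = 3.8·10^((100−75)/20) = 3.8·10^(25.0/20) = 67.57 m.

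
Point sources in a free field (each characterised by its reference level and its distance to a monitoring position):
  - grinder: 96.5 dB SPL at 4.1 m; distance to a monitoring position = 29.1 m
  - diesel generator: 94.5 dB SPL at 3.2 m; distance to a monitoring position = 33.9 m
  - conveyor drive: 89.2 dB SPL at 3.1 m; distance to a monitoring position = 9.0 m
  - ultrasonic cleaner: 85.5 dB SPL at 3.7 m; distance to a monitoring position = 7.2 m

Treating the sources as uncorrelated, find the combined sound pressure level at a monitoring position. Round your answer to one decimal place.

84.9 dB SPL

Propagate each source to the receiver with L = L_ref − 20·log₁₀(r/r_ref), then add intensities.
grinder: 96.5 − 20·log₁₀(29.1/4.1) = 96.5 − 17.02 = 79.48 dB SPL.
diesel generator: 94.5 − 20·log₁₀(33.9/3.2) = 94.5 − 20.50 = 74.00 dB SPL.
conveyor drive: 89.2 − 20·log₁₀(9.0/3.1) = 89.2 − 9.26 = 79.94 dB SPL.
ultrasonic cleaner: 85.5 − 20·log₁₀(7.2/3.7) = 85.5 − 5.78 = 79.72 dB SPL.
Σ 10^(L/10) = 3.062e+08 → L_total = 10·log₁₀(3.062e+08) = 84.86 dB SPL.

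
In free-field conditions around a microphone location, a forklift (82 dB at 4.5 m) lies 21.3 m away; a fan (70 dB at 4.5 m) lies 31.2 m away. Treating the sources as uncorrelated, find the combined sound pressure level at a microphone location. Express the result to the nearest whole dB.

Propagate each source to the receiver with L = L_ref − 20·log₁₀(r/r_ref), then add intensities.
forklift: 82 − 20·log₁₀(21.3/4.5) = 82 − 13.50 = 68.50 dB.
fan: 70 − 20·log₁₀(31.2/4.5) = 70 − 16.82 = 53.18 dB.
Σ 10^(L/10) = 7.282e+06 → L_total = 10·log₁₀(7.282e+06) = 68.62 dB.

69 dB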